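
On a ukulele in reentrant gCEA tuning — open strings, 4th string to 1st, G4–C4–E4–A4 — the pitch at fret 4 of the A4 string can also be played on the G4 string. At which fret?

Fret 4 on A4 is MIDI 69 + 4 = 73 (C#5). On the G4 string (open MIDI 67), that pitch is 73 − 67 = fret 6.

6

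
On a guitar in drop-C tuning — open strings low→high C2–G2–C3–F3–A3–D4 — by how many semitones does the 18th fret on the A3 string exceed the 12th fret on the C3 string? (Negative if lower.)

15 semitones

A3 at fret 18 → D♯5 (MIDI 75); C3 at fret 12 → C4 (MIDI 60).
75 − 60 = 15, so the two pitches are 15 semitones apart.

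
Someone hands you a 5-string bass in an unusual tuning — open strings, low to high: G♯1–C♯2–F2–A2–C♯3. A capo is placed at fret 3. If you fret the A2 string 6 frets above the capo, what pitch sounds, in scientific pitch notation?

The capo raises the open A2 by 3 semitones to C3; fretting 6 more gives A2 + 3 + 6 = A2 + 9 semitones = F♯3.

F♯3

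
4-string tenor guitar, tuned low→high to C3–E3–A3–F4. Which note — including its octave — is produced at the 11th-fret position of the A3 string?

G♯4

Each fret is one semitone, so A3 + 11 = G♯4.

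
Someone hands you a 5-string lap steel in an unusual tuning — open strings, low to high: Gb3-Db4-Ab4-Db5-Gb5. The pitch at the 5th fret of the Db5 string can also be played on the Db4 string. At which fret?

Db5 at fret 5 is Db5 + 5 semitones = Gb5.
The open Db4 string is 12 semitones below the open Db5, so the same pitch on the Db4 string lies at fret 5 + 12 = 17.

17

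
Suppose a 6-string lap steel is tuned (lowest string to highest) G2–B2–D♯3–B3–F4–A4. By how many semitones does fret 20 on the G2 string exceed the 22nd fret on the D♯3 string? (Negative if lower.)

G2 at fret 20 → D♯4 (MIDI 63); D♯3 at fret 22 → C♯5 (MIDI 73).
63 − 73 = -10, so the two pitches are 10 semitones apart.

-10 semitones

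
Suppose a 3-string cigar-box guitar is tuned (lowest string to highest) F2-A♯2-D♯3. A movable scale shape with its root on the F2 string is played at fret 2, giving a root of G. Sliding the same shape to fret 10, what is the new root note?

Moving from fret 2 to fret 10 shifts the root by 8 semitones.
G up 8 semitones is D♯.

D♯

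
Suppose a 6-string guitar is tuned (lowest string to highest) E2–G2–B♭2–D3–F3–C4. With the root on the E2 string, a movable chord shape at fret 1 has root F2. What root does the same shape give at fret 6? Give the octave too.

Moving from fret 1 to fret 6 shifts the root by 5 semitones.
F2 up 5 semitones is B♭2.

B♭2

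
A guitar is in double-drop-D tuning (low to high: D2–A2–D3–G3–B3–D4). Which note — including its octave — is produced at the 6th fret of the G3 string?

C♯4

Each fret is one semitone, so G3 + 6 = C♯4.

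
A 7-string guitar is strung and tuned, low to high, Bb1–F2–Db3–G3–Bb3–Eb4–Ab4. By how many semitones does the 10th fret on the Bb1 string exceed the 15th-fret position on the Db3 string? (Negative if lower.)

Bb1 at fret 10 → Ab2 (MIDI 44); Db3 at fret 15 → E4 (MIDI 64).
44 − 64 = -20, so the two pitches are 20 semitones apart.

-20 semitones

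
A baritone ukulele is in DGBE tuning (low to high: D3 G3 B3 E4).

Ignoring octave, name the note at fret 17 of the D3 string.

G

D3 is MIDI 50. Adding 17 gives 67; 67 mod 12 = 7, i.e. G.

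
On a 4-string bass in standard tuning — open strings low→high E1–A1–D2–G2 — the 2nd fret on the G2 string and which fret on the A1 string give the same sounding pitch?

G2 at fret 2 is G2 + 2 semitones = A2.
The open A1 string is 10 semitones below the open G2, so the same pitch on the A1 string lies at fret 2 + 10 = 12.

12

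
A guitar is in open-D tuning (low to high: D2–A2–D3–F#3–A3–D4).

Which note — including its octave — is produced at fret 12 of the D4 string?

D5

The open D4 string plus 12 semitones: D–D#–E–F–…–C–C#–D.
The walk passes from B into C once, so the octave number goes from 4 to 5.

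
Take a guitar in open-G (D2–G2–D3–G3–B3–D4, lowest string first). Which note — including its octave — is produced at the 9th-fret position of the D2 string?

Each fret is one semitone, so D2 + 9 = B2.

B2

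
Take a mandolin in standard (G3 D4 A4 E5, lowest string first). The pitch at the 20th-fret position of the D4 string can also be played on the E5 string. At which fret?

6

Fret 20 on D4 is MIDI 62 + 20 = 82 (A#5). On the E5 string (open MIDI 76), that pitch is 82 − 76 = fret 6.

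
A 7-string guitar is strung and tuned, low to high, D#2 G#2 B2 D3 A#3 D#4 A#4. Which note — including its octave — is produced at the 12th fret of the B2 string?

B3

Each fret is one semitone, so B2 + 12 = B3.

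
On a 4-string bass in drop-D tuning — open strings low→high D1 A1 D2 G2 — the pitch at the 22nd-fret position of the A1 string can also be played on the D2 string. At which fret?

17

Fret 22 on A1 is MIDI 33 + 22 = 55 (G3). On the D2 string (open MIDI 38), that pitch is 55 − 38 = fret 17.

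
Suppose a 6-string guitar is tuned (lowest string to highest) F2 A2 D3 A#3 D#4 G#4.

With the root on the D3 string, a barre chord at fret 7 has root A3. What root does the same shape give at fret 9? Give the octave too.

Moving from fret 7 to fret 9 shifts the root by 2 semitones.
A3 up 2 semitones is B3.

B3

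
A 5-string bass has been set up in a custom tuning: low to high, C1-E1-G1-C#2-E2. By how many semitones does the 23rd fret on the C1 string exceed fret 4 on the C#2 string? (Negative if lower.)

6 semitones

C1 at fret 23 → B2 (MIDI 47); C#2 at fret 4 → F2 (MIDI 41).
47 − 41 = 6, so the two pitches are 6 semitones apart.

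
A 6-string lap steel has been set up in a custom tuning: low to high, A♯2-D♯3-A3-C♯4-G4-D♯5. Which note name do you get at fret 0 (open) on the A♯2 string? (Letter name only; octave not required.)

Fret 0 is the open string itself, so the pitch is just A♯.
(Equivalently spelled B♭.)

A♯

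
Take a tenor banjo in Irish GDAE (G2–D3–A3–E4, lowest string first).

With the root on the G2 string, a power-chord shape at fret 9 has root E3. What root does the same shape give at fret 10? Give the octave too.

Moving from fret 9 to fret 10 shifts the root by 1 semitone.
E3 up 1 semitone is F3.

F3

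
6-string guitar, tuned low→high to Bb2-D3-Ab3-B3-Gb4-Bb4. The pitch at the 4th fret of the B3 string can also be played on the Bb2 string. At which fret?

B3 at fret 4 is B3 + 4 semitones = Eb4.
The open Bb2 string is 13 semitones below the open B3, so the same pitch on the Bb2 string lies at fret 4 + 13 = 17.

17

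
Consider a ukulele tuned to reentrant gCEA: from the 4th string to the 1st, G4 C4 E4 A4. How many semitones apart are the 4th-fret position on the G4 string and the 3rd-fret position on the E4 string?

G4 at fret 4 → B4 (MIDI 71); E4 at fret 3 → G4 (MIDI 67).
71 − 67 = 4, so the two pitches are 4 semitones apart, with B4 the higher.

4 semitones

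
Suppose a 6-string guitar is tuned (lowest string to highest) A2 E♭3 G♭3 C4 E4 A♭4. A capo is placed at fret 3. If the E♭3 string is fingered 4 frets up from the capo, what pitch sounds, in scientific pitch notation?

The capo raises the open E♭3 by 3 semitones to G♭3; fretting 4 more gives E♭3 + 3 + 4 = E♭3 + 7 semitones = B♭3.
(Also written A♯.)

B♭3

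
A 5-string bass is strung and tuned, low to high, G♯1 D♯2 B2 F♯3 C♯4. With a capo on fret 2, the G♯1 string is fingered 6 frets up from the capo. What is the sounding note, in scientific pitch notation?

The capo raises the open G♯1 by 2 semitones to A♯1; fretting 6 more gives G♯1 + 2 + 6 = G♯1 + 8 semitones = E2.

E2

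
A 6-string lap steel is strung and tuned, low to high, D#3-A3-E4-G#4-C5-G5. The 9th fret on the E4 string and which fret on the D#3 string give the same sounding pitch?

22

E4 at fret 9 is E4 + 9 semitones = C#5.
The open D#3 string is 13 semitones below the open E4, so the same pitch on the D#3 string lies at fret 9 + 13 = 22.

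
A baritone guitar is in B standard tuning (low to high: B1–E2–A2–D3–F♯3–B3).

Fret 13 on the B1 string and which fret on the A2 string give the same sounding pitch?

B1 at fret 13 is B1 + 13 semitones = C3.
The open A2 string is 10 semitones above the open B1, so the same pitch on the A2 string lies at fret 13 − 10 = 3.

3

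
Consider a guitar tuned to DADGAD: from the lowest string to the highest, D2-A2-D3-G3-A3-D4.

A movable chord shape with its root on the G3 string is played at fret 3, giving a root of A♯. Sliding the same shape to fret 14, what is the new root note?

A

Moving from fret 3 to fret 14 shifts the root by 11 semitones.
A♯ up 11 semitones is A.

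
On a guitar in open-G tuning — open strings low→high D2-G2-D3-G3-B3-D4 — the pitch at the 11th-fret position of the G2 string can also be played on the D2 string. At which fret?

16

Fret 11 on G2 is MIDI 43 + 11 = 54 (F#3). On the D2 string (open MIDI 38), that pitch is 54 − 38 = fret 16.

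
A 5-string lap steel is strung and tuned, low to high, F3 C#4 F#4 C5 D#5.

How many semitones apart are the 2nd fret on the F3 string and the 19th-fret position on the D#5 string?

39 semitones

F3 at fret 2 → G3 (MIDI 55); D#5 at fret 19 → A#6 (MIDI 94).
55 − 94 = -39, so the two pitches are 39 semitones apart, with A#6 the higher.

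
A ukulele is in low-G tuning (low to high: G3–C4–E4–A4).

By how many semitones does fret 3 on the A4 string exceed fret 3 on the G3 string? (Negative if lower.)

14 semitones

A4 at fret 3 → C5 (MIDI 72); G3 at fret 3 → A♯3 (MIDI 58).
72 − 58 = 14, so the two pitches are 14 semitones apart.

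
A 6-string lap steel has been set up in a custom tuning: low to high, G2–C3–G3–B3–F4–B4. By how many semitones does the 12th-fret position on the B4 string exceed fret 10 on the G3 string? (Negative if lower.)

18 semitones

B4 at fret 12 → B5 (MIDI 83); G3 at fret 10 → F4 (MIDI 65).
83 − 65 = 18, so the two pitches are 18 semitones apart.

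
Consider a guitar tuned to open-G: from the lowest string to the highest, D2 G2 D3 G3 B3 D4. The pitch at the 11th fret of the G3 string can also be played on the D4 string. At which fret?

4

G3 at fret 11 is G3 + 11 semitones = F#4.
The open D4 string is 7 semitones above the open G3, so the same pitch on the D4 string lies at fret 11 − 7 = 4.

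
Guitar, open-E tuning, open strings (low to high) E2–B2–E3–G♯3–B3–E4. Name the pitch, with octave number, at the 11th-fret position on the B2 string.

A♯3

Each fret is one semitone, so B2 + 11 = A♯3.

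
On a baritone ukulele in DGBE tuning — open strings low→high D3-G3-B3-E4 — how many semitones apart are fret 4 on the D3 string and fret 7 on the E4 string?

D3 at fret 4 → F#3 (MIDI 54); E4 at fret 7 → B4 (MIDI 71).
54 − 71 = -17, so the two pitches are 17 semitones apart, with B4 the higher.

17 semitones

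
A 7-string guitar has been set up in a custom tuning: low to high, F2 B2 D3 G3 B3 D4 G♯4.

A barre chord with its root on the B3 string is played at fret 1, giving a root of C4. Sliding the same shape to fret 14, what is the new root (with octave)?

Moving from fret 1 to fret 14 shifts the root by 13 semitones.
C4 up 13 semitones is C♯5.

C♯5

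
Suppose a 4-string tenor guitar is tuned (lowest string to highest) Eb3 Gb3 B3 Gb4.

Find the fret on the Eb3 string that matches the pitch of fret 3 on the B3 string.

B3 at fret 3 is B3 + 3 semitones = D4.
The open Eb3 string is 8 semitones below the open B3, so the same pitch on the Eb3 string lies at fret 3 + 8 = 11.

11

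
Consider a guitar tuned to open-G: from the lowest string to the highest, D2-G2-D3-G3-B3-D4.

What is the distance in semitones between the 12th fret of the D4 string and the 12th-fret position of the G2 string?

19 semitones

D4 at fret 12 → D5 (MIDI 74); G2 at fret 12 → G3 (MIDI 55).
74 − 55 = 19, so the two pitches are 19 semitones apart, with D5 the higher.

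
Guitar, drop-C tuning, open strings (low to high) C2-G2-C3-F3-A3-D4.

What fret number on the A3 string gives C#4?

4

C#4 is 4 semitones above the open A3 (A–A#–B–C–C#), so it sits at fret 4.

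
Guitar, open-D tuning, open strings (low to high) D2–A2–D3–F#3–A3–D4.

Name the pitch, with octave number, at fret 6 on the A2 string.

D#3

A2 is MIDI 45. Adding 6 gives 51, which is D#3.
(Equivalently spelled Eb3.)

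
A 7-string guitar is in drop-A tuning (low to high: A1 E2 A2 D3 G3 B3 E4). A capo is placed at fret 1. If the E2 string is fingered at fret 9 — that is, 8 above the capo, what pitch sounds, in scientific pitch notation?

The capo raises the open E2 by 1 semitone to F2; fretting 8 more gives E2 + 1 + 8 = E2 + 9 semitones = C#3.
(Also written Db.)

C#3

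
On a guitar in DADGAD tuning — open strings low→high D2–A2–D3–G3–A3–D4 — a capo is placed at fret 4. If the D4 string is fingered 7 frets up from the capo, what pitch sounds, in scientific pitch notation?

The capo raises the open D4 by 4 semitones to F♯4; fretting 7 more gives D4 + 4 + 7 = D4 + 11 semitones = C♯5.
(Also written D♭.)

C♯5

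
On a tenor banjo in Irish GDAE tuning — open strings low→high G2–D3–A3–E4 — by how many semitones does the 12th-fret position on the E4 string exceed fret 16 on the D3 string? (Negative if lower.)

10 semitones

E4 at fret 12 → E5 (MIDI 76); D3 at fret 16 → F#4 (MIDI 66).
76 − 66 = 10, so the two pitches are 10 semitones apart.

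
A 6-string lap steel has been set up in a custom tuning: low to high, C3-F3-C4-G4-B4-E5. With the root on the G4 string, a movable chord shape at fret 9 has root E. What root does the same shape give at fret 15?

Moving from fret 9 to fret 15 shifts the root by 6 semitones.
E up 6 semitones is Bb.

Bb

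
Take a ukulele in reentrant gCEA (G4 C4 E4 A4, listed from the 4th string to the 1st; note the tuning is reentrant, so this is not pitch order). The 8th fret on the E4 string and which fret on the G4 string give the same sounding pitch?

Fret 8 on E4 is MIDI 64 + 8 = 72 (C5). On the G4 string (open MIDI 67), that pitch is 72 − 67 = fret 5.

5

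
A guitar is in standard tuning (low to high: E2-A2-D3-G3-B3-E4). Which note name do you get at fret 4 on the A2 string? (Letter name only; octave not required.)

A2 is MIDI 45. Adding 4 gives 49; 49 mod 12 = 1, i.e. C#.
(Equivalently spelled Db.)

C#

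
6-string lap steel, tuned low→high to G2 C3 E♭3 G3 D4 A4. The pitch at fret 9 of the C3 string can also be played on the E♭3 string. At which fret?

6

Fret 9 on C3 is MIDI 48 + 9 = 57 (A3). On the E♭3 string (open MIDI 51), that pitch is 57 − 51 = fret 6.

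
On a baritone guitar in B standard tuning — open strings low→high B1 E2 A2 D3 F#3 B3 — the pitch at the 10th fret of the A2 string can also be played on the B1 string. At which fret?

Fret 10 on A2 is MIDI 45 + 10 = 55 (G3). On the B1 string (open MIDI 35), that pitch is 55 − 35 = fret 20.

20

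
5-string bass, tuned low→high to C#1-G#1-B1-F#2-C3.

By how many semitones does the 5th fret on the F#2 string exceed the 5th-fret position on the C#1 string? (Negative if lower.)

F#2 at fret 5 → B2 (MIDI 47); C#1 at fret 5 → F#1 (MIDI 30).
47 − 30 = 17, so the two pitches are 17 semitones apart.

17 semitones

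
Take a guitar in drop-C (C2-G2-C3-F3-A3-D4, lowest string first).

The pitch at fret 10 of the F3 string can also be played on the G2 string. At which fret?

20

Fret 10 on F3 is MIDI 53 + 10 = 63 (D#4). On the G2 string (open MIDI 43), that pitch is 63 − 43 = fret 20.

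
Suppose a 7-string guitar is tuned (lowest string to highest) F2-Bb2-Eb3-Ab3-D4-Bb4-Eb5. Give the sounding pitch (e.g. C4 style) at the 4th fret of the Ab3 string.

Ab3 is MIDI 56. Adding 4 gives 60, which is C4.

C4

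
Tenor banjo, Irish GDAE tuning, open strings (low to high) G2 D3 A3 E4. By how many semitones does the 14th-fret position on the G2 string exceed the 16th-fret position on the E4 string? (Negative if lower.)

G2 at fret 14 → A3 (MIDI 57); E4 at fret 16 → G#5 (MIDI 80).
57 − 80 = -23, so the two pitches are 23 semitones apart.

-23 semitones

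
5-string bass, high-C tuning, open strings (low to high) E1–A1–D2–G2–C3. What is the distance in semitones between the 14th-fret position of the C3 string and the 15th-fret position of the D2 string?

C3 at fret 14 → D4 (MIDI 62); D2 at fret 15 → F3 (MIDI 53).
62 − 53 = 9, so the two pitches are 9 semitones apart, with D4 the higher.

9 semitones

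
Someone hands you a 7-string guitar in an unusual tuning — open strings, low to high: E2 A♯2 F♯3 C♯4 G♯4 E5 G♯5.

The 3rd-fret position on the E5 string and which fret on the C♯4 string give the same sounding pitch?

18

E5 at fret 3 is E5 + 3 semitones = G5.
The open C♯4 string is 15 semitones below the open E5, so the same pitch on the C♯4 string lies at fret 3 + 15 = 18.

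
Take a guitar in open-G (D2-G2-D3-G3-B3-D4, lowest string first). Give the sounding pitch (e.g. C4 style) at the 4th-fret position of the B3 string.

The open B3 string plus 4 semitones: B–C–C#–D–D#.
The walk passes from B into C once, so the octave number goes from 3 to 4.
(Equivalently spelled Eb4.)

D#4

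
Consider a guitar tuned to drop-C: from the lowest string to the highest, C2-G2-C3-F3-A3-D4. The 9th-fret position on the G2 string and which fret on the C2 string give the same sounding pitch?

16

G2 at fret 9 is G2 + 9 semitones = E3.
The open C2 string is 7 semitones below the open G2, so the same pitch on the C2 string lies at fret 9 + 7 = 16.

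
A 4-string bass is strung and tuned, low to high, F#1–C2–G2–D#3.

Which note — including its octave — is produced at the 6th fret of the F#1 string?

C2

The open F#1 string plus 6 semitones: F#–G–G#–A–A#–B–C.
The walk passes from B into C once, so the octave number goes from 1 to 2.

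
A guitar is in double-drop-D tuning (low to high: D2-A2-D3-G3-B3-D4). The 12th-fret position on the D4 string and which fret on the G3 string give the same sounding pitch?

19

D4 at fret 12 is D4 + 12 semitones = D5.
The open G3 string is 7 semitones below the open D4, so the same pitch on the G3 string lies at fret 12 + 7 = 19.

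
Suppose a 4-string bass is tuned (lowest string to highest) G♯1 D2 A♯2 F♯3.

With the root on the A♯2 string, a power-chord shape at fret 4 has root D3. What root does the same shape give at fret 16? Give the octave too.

D4

Moving from fret 4 to fret 16 shifts the root by 12 semitones.
D3 up 12 semitones is D4.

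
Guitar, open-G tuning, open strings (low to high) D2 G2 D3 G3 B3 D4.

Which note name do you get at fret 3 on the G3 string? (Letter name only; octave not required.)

Each fret is one semitone, so G3 + 3 = A#.
(Equivalently spelled Bb.)

A#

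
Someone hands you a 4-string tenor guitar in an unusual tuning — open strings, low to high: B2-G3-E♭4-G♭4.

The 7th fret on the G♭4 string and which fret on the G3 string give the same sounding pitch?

G♭4 at fret 7 is G♭4 + 7 semitones = D♭5.
The open G3 string is 11 semitones below the open G♭4, so the same pitch on the G3 string lies at fret 7 + 11 = 18.

18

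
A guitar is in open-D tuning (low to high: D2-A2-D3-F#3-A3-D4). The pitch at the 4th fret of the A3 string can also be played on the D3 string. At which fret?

11

Fret 4 on A3 is MIDI 57 + 4 = 61 (C#4). On the D3 string (open MIDI 50), that pitch is 61 − 50 = fret 11.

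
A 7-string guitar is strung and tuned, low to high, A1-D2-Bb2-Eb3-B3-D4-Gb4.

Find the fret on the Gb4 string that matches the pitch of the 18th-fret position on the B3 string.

Fret 18 on B3 is MIDI 59 + 18 = 77 (F5). On the Gb4 string (open MIDI 66), that pitch is 77 − 66 = fret 11.

11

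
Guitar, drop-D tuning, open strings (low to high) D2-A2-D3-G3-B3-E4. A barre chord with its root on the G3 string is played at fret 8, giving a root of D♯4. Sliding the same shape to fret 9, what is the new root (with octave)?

E4

Moving from fret 8 to fret 9 shifts the root by 1 semitone.
D♯4 up 1 semitone is E4.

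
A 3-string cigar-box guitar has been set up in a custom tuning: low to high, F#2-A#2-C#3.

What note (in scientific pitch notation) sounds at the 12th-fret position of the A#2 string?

Each fret is one semitone, so A#2 + 12 = A#3.

A#3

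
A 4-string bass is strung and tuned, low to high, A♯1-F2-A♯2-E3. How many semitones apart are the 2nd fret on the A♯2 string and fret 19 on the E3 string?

A♯2 at fret 2 → C3 (MIDI 48); E3 at fret 19 → B4 (MIDI 71).
48 − 71 = -23, so the two pitches are 23 semitones apart, with B4 the higher.

23 semitones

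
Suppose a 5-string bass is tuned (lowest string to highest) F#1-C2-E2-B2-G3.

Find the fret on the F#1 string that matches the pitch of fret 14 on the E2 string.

24

Fret 14 on E2 is MIDI 40 + 14 = 54 (F#3). On the F#1 string (open MIDI 30), that pitch is 54 − 30 = fret 24.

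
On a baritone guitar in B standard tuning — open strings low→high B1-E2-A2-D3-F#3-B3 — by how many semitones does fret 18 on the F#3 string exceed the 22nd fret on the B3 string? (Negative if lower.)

-9 semitones

F#3 at fret 18 → C5 (MIDI 72); B3 at fret 22 → A5 (MIDI 81).
72 − 81 = -9, so the two pitches are 9 semitones apart.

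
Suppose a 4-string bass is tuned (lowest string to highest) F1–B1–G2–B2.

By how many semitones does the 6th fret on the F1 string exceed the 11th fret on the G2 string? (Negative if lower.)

-19 semitones

F1 at fret 6 → B1 (MIDI 35); G2 at fret 11 → Gb3 (MIDI 54).
35 − 54 = -19, so the two pitches are 19 semitones apart.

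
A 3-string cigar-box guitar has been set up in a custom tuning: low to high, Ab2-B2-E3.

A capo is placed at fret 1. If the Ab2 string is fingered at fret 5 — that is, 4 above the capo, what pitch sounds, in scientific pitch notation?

The capo raises the open Ab2 by 1 semitone to A2; fretting 4 more gives Ab2 + 1 + 4 = Ab2 + 5 semitones = Db3.
(Also written C#.)

Db3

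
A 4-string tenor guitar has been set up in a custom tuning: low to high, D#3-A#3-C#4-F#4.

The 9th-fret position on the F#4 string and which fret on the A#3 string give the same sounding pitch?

17

F#4 at fret 9 is F#4 + 9 semitones = D#5.
The open A#3 string is 8 semitones below the open F#4, so the same pitch on the A#3 string lies at fret 9 + 8 = 17.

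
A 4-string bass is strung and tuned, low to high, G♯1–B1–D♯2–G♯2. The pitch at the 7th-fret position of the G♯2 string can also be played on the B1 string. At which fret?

Fret 7 on G♯2 is MIDI 44 + 7 = 51 (D♯3). On the B1 string (open MIDI 35), that pitch is 51 − 35 = fret 16.

16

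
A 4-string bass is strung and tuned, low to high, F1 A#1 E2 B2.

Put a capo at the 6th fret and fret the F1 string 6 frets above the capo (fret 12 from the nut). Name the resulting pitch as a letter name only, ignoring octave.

The capo raises the open F1 by 6 semitones to B1; fretting 6 more gives F1 + 6 + 6 = F1 + 12 semitones, landing on F.

F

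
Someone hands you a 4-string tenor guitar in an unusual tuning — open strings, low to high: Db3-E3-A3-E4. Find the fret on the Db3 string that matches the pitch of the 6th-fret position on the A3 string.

14

A3 at fret 6 is A3 + 6 semitones = Eb4.
The open Db3 string is 8 semitones below the open A3, so the same pitch on the Db3 string lies at fret 6 + 8 = 14.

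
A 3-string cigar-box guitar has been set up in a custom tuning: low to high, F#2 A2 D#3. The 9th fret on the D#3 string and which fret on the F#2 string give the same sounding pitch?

18

D#3 at fret 9 is D#3 + 9 semitones = C4.
The open F#2 string is 9 semitones below the open D#3, so the same pitch on the F#2 string lies at fret 9 + 9 = 18.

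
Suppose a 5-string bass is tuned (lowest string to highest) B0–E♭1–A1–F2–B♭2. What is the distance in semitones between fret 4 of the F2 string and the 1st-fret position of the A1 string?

11 semitones

F2 at fret 4 → A2 (MIDI 45); A1 at fret 1 → B♭1 (MIDI 34).
45 − 34 = 11, so the two pitches are 11 semitones apart, with A2 the higher.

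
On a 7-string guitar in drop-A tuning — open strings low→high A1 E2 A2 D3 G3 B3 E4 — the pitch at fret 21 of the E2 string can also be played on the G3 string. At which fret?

6

Fret 21 on E2 is MIDI 40 + 21 = 61 (C#4). On the G3 string (open MIDI 55), that pitch is 61 − 55 = fret 6.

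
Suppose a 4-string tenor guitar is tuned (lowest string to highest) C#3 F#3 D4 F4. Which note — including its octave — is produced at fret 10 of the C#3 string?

B3

The open C#3 string plus 10 semitones: C#–D–D#–E–…–A–A#–B.
No B→C boundary is crossed, so the octave stays at 3.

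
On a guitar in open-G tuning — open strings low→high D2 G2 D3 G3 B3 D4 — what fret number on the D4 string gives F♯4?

F♯4 is 4 semitones above the open D4 (D–D#–E–F–F#), so it sits at fret 4.

4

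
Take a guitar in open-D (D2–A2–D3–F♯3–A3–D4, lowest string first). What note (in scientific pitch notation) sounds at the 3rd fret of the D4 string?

Each fret is one semitone, so D4 + 3 = F4.

F4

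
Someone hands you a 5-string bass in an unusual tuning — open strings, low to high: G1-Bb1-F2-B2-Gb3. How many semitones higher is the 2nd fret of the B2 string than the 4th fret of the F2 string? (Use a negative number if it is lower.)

4 semitones

B2 at fret 2 → Db3 (MIDI 49); F2 at fret 4 → A2 (MIDI 45).
49 − 45 = 4, so the two pitches are 4 semitones apart.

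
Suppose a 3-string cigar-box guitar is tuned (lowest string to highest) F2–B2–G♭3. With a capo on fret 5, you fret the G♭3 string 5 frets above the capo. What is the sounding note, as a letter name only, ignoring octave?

The capo raises the open G♭3 by 5 semitones to B3; fretting 5 more gives G♭3 + 5 + 5 = G♭3 + 10 semitones, landing on E.

E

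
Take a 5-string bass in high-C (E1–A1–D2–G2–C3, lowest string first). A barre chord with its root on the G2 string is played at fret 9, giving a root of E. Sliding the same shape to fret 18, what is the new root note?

C#

Moving from fret 9 to fret 18 shifts the root by 9 semitones.
E up 9 semitones is C#.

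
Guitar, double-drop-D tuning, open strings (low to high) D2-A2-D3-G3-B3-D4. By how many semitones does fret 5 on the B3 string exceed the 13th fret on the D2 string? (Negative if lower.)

B3 at fret 5 → E4 (MIDI 64); D2 at fret 13 → D♯3 (MIDI 51).
64 − 51 = 13, so the two pitches are 13 semitones apart.

13 semitones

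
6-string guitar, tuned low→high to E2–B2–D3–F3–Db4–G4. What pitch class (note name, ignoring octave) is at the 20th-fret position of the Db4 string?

A

Each fret is one semitone, so Db4 + 20 = A.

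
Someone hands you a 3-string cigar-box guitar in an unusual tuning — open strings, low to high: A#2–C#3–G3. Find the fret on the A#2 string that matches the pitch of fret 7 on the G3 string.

16

Fret 7 on G3 is MIDI 55 + 7 = 62 (D4). On the A#2 string (open MIDI 46), that pitch is 62 − 46 = fret 16.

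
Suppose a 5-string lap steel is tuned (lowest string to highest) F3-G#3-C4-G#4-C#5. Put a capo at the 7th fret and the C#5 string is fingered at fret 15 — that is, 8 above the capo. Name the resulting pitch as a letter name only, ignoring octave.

E

The capo raises the open C#5 by 7 semitones to G#5; fretting 8 more gives C#5 + 7 + 8 = C#5 + 15 semitones, landing on E.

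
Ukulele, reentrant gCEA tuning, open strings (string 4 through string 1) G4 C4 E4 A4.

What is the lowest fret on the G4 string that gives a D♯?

From G4, count semitones up the chromatic scale until reaching D♯: G–G#–A–A#–B–C–C#–D–D# — 8 steps.

8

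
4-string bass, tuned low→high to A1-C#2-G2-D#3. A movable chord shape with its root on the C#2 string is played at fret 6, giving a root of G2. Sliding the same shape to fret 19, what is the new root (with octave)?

Moving from fret 6 to fret 19 shifts the root by 13 semitones.
G2 up 13 semitones is G#3.

G#3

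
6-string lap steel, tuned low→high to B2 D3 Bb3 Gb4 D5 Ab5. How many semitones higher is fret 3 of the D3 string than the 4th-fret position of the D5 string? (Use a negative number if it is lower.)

-25 semitones

D3 at fret 3 → F3 (MIDI 53); D5 at fret 4 → Gb5 (MIDI 78).
53 − 78 = -25, so the two pitches are 25 semitones apart.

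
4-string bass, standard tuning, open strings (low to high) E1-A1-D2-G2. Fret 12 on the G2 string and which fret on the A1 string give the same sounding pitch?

22

Fret 12 on G2 is MIDI 43 + 12 = 55 (G3). On the A1 string (open MIDI 33), that pitch is 55 − 33 = fret 22.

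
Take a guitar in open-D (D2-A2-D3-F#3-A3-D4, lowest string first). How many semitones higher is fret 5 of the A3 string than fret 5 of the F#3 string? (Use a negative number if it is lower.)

A3 at fret 5 → D4 (MIDI 62); F#3 at fret 5 → B3 (MIDI 59).
62 − 59 = 3, so the two pitches are 3 semitones apart.

3 semitones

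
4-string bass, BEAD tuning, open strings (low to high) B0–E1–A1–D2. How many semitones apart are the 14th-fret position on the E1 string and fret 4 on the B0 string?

E1 at fret 14 → F♯2 (MIDI 42); B0 at fret 4 → D♯1 (MIDI 27).
42 − 27 = 15, so the two pitches are 15 semitones apart, with F♯2 the higher.

15 semitones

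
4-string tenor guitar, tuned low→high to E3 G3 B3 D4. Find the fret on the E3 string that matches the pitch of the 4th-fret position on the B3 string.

11

B3 at fret 4 is B3 + 4 semitones = Eb4.
The open E3 string is 7 semitones below the open B3, so the same pitch on the E3 string lies at fret 4 + 7 = 11.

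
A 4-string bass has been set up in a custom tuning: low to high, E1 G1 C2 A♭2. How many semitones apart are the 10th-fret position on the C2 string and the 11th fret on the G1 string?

4 semitones

C2 at fret 10 → B♭2 (MIDI 46); G1 at fret 11 → G♭2 (MIDI 42).
46 − 42 = 4, so the two pitches are 4 semitones apart, with B♭2 the higher.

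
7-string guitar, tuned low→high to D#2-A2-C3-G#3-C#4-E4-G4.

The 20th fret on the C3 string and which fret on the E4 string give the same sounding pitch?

C3 at fret 20 is C3 + 20 semitones = G#4.
The open E4 string is 16 semitones above the open C3, so the same pitch on the E4 string lies at fret 20 − 16 = 4.

4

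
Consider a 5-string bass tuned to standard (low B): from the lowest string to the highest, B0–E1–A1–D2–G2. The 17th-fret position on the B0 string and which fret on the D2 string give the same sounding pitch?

2

B0 at fret 17 is B0 + 17 semitones = E2.
The open D2 string is 15 semitones above the open B0, so the same pitch on the D2 string lies at fret 17 − 15 = 2.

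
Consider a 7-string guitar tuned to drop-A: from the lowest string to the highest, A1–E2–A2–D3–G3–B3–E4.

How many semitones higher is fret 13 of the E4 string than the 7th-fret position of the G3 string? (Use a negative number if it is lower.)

15 semitones

E4 at fret 13 → F5 (MIDI 77); G3 at fret 7 → D4 (MIDI 62).
77 − 62 = 15, so the two pitches are 15 semitones apart.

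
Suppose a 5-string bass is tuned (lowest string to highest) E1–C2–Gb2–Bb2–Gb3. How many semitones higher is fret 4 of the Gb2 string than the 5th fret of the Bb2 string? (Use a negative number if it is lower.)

Gb2 at fret 4 → Bb2 (MIDI 46); Bb2 at fret 5 → Eb3 (MIDI 51).
46 − 51 = -5, so the two pitches are 5 semitones apart.

-5 semitones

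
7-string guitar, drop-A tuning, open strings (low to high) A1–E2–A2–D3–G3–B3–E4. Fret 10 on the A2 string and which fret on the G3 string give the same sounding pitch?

Fret 10 on A2 is MIDI 45 + 10 = 55 (G3). On the G3 string (open MIDI 55), that pitch is 55 − 55 = fret 0.

0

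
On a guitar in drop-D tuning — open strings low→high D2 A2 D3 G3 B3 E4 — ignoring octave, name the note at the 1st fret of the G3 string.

G#

Each fret is one semitone, so G3 + 1 = G#.
(Equivalently spelled Ab.)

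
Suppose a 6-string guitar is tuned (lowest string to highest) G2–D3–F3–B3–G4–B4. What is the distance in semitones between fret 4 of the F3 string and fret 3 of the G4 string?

F3 at fret 4 → A3 (MIDI 57); G4 at fret 3 → Bb4 (MIDI 70).
57 − 70 = -13, so the two pitches are 13 semitones apart, with Bb4 the higher.

13 semitones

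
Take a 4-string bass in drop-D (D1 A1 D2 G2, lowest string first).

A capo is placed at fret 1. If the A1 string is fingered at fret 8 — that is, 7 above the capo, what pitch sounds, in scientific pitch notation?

The capo raises the open A1 by 1 semitone to A#1; fretting 7 more gives A1 + 1 + 7 = A1 + 8 semitones = F2.

F2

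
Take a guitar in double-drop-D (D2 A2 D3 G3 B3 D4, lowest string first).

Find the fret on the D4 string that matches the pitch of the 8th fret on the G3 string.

1

G3 at fret 8 is G3 + 8 semitones = D#4.
The open D4 string is 7 semitones above the open G3, so the same pitch on the D4 string lies at fret 8 − 7 = 1.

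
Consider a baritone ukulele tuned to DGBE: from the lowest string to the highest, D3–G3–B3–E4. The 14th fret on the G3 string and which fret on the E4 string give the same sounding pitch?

5

Fret 14 on G3 is MIDI 55 + 14 = 69 (A4). On the E4 string (open MIDI 64), that pitch is 69 − 64 = fret 5.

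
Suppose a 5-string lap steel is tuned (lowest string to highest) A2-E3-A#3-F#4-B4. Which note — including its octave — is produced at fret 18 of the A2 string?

D#4

Each fret is one semitone, so A2 + 18 = D#4.
(Equivalently spelled Eb4.)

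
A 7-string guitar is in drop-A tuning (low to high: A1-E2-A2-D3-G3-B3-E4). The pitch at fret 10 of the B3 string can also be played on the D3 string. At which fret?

19

B3 at fret 10 is B3 + 10 semitones = A4.
The open D3 string is 9 semitones below the open B3, so the same pitch on the D3 string lies at fret 10 + 9 = 19.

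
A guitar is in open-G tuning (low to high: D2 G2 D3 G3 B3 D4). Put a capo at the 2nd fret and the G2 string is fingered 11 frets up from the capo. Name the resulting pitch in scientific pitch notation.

G♯3

The capo raises the open G2 by 2 semitones to A2; fretting 11 more gives G2 + 2 + 11 = G2 + 13 semitones = G♯3.
(Also written A♭.)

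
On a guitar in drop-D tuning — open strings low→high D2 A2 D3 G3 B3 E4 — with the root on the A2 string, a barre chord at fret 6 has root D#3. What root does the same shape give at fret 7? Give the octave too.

E3

Moving from fret 6 to fret 7 shifts the root by 1 semitone.
D#3 up 1 semitone is E3.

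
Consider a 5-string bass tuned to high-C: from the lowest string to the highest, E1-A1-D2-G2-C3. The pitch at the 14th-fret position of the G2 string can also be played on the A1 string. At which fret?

Fret 14 on G2 is MIDI 43 + 14 = 57 (A3). On the A1 string (open MIDI 33), that pitch is 57 − 33 = fret 24.

24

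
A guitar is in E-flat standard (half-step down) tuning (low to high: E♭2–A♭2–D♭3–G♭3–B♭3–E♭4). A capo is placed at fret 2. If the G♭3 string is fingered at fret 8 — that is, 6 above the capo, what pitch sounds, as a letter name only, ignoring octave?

D

The capo raises the open G♭3 by 2 semitones to A♭3; fretting 6 more gives G♭3 + 2 + 6 = G♭3 + 8 semitones, landing on D.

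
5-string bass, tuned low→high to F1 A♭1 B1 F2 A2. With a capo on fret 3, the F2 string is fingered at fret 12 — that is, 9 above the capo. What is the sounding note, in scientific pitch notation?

The capo raises the open F2 by 3 semitones to A♭2; fretting 9 more gives F2 + 3 + 9 = F2 + 12 semitones = F3.

F3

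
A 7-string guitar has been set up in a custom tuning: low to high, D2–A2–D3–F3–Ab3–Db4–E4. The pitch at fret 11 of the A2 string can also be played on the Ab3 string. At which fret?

0

A2 at fret 11 is A2 + 11 semitones = Ab3.
The open Ab3 string is 11 semitones above the open A2, so the same pitch on the Ab3 string lies at fret 11 − 11 = 0.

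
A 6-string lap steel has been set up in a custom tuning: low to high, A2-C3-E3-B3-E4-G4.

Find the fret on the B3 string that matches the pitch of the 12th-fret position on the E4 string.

E4 at fret 12 is E4 + 12 semitones = E5.
The open B3 string is 5 semitones below the open E4, so the same pitch on the B3 string lies at fret 12 + 5 = 17.

17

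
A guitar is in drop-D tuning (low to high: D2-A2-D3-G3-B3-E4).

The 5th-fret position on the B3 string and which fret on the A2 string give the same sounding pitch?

B3 at fret 5 is B3 + 5 semitones = E4.
The open A2 string is 14 semitones below the open B3, so the same pitch on the A2 string lies at fret 5 + 14 = 19.

19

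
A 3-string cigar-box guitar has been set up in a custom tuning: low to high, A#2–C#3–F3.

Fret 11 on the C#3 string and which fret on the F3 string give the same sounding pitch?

7

Fret 11 on C#3 is MIDI 49 + 11 = 60 (C4). On the F3 string (open MIDI 53), that pitch is 60 − 53 = fret 7.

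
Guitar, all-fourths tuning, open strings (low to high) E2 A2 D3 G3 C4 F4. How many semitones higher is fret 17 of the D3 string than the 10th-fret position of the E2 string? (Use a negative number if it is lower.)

17 semitones

D3 at fret 17 → G4 (MIDI 67); E2 at fret 10 → D3 (MIDI 50).
67 − 50 = 17, so the two pitches are 17 semitones apart.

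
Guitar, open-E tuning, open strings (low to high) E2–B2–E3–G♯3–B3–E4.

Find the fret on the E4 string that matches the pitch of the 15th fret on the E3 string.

3

E3 at fret 15 is E3 + 15 semitones = G4.
The open E4 string is 12 semitones above the open E3, so the same pitch on the E4 string lies at fret 15 − 12 = 3.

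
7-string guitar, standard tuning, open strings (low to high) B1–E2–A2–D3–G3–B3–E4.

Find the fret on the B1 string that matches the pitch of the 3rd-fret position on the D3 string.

Fret 3 on D3 is MIDI 50 + 3 = 53 (F3). On the B1 string (open MIDI 35), that pitch is 53 − 35 = fret 18.

18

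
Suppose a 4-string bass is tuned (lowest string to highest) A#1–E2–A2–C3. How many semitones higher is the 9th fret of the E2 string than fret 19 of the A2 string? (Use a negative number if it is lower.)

-15 semitones

E2 at fret 9 → C#3 (MIDI 49); A2 at fret 19 → E4 (MIDI 64).
49 − 64 = -15, so the two pitches are 15 semitones apart.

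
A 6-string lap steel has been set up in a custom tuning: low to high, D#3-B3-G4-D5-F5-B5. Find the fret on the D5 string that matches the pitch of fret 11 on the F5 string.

Fret 11 on F5 is MIDI 77 + 11 = 88 (E6). On the D5 string (open MIDI 74), that pitch is 88 − 74 = fret 14.

14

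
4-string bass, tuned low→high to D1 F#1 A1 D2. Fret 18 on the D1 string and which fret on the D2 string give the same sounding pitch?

D1 at fret 18 is D1 + 18 semitones = G#2.
The open D2 string is 12 semitones above the open D1, so the same pitch on the D2 string lies at fret 18 − 12 = 6.

6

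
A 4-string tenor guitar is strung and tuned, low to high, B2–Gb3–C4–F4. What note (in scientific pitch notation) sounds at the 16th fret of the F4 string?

F4 is MIDI 65. Adding 16 gives 81, which is A5.

A5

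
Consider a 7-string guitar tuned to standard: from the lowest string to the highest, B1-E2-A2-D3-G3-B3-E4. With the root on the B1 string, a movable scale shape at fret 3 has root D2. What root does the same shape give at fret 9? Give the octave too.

Moving from fret 3 to fret 9 shifts the root by 6 semitones.
D2 up 6 semitones is G#2.

G#2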